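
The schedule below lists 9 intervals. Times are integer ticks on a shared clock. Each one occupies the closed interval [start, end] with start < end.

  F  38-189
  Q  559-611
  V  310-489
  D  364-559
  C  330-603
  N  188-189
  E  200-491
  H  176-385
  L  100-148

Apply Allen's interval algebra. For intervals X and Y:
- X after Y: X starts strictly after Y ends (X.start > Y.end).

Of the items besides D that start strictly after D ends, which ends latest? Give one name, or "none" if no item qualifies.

Target D = [364, 559].
C [330, 603] → contains → excluded.
E [200, 491] → overlaps → excluded.
F [38, 189] → before → excluded.
H [176, 385] → overlaps → excluded.
L [100, 148] → before → excluded.
N [188, 189] → before → excluded.
Q [559, 611] → met-by → excluded.
V [310, 489] → overlaps → excluded.
No candidates → none.

none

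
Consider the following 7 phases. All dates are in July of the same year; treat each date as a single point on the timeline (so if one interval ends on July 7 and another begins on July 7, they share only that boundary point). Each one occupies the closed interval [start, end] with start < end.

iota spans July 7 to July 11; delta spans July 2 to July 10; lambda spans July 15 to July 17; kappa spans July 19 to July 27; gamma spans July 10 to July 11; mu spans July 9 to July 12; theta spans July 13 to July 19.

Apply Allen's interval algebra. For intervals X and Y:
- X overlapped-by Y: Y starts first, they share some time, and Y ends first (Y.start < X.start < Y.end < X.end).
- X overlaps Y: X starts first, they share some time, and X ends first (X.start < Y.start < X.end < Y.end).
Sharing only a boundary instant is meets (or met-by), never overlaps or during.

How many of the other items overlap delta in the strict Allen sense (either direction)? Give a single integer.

Target delta = [July 2, July 10].
gamma [July 10, July 11] → met-by → no.
iota [July 7, July 11] → overlapped-by → counts.
kappa [July 19, July 27] → after → no.
lambda [July 15, July 17] → after → no.
mu [July 9, July 12] → overlapped-by → counts.
theta [July 13, July 19] → after → no.
Total: 2.

2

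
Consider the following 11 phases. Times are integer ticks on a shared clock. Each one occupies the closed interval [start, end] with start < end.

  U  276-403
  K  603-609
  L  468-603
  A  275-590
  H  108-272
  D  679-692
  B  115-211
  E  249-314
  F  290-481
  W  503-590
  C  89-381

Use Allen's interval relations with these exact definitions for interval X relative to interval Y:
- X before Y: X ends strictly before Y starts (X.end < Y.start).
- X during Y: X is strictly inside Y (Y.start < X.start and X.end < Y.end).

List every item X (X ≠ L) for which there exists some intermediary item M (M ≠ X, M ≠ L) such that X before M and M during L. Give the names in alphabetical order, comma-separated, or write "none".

B, C, E, F, H, U

Target L = [468, 603].
Intermediaries M with M during L: W.
Via W — items with X before W: B, C, E, F, H, U.
Union: B, C, E, F, H, U.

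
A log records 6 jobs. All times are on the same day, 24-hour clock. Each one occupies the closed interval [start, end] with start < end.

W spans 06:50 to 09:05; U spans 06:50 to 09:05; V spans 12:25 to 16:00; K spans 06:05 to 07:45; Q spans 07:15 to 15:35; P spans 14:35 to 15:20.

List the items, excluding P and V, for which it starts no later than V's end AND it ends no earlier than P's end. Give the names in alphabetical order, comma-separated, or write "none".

Q

Conditions: its start is no later than V's end (X.start <= 16:00) AND its end is no earlier than P's end (X.end >= 15:20).
K: start 06:05 <= 16:00? ✓; end 07:45 >= 15:20? ✗ → no.
Q: start 07:15 <= 16:00? ✓; end 15:35 >= 15:20? ✓ → yes.
U: start 06:50 <= 16:00? ✓; end 09:05 >= 15:20? ✗ → no.
W: start 06:50 <= 16:00? ✓; end 09:05 >= 15:20? ✗ → no.
Result: Q.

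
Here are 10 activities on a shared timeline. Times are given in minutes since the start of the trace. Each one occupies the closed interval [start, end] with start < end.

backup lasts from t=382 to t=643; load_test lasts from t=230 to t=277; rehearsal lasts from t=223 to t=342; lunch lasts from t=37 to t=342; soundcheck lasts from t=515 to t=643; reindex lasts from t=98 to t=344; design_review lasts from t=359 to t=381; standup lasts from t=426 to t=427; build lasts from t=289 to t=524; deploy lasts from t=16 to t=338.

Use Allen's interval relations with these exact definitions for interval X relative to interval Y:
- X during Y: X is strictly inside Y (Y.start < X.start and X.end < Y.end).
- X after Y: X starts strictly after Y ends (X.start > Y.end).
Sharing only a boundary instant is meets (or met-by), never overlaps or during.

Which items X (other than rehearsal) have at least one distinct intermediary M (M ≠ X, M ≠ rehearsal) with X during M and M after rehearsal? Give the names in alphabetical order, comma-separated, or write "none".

Target rehearsal = [t=223, t=342].
Intermediaries M with M after rehearsal: backup, design_review, soundcheck, standup.
Via backup — items with X during backup: standup.
Via design_review — items with X during design_review: none.
Via soundcheck — items with X during soundcheck: none.
Via standup — items with X during standup: none.
Union: standup.

standup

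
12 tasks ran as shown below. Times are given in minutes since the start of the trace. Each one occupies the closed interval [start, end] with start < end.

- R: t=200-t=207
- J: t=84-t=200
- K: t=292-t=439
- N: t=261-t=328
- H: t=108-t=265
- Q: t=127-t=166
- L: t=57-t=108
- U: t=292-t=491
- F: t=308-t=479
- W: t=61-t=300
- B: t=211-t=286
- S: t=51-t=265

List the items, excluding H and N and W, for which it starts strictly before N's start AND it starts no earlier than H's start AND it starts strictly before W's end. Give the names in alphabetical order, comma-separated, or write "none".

B, Q, R

Conditions: its start is strictly before N's start (X.start < t=261) AND its start is no earlier than H's start (X.start >= t=108) AND its start is strictly before W's end (X.start < t=300).
B: start t=211 < t=261? ✓; start t=211 >= t=108? ✓; start t=211 < t=300? ✓ → yes.
F: start t=308 < t=261? ✗; start t=308 >= t=108? ✓; start t=308 < t=300? ✗ → no.
J: start t=84 < t=261? ✓; start t=84 >= t=108? ✗; start t=84 < t=300? ✓ → no.
K: start t=292 < t=261? ✗; start t=292 >= t=108? ✓; start t=292 < t=300? ✓ → no.
L: start t=57 < t=261? ✓; start t=57 >= t=108? ✗; start t=57 < t=300? ✓ → no.
Q: start t=127 < t=261? ✓; start t=127 >= t=108? ✓; start t=127 < t=300? ✓ → yes.
R: start t=200 < t=261? ✓; start t=200 >= t=108? ✓; start t=200 < t=300? ✓ → yes.
S: start t=51 < t=261? ✓; start t=51 >= t=108? ✗; start t=51 < t=300? ✓ → no.
U: start t=292 < t=261? ✗; start t=292 >= t=108? ✓; start t=292 < t=300? ✓ → no.
Result: B, Q, R.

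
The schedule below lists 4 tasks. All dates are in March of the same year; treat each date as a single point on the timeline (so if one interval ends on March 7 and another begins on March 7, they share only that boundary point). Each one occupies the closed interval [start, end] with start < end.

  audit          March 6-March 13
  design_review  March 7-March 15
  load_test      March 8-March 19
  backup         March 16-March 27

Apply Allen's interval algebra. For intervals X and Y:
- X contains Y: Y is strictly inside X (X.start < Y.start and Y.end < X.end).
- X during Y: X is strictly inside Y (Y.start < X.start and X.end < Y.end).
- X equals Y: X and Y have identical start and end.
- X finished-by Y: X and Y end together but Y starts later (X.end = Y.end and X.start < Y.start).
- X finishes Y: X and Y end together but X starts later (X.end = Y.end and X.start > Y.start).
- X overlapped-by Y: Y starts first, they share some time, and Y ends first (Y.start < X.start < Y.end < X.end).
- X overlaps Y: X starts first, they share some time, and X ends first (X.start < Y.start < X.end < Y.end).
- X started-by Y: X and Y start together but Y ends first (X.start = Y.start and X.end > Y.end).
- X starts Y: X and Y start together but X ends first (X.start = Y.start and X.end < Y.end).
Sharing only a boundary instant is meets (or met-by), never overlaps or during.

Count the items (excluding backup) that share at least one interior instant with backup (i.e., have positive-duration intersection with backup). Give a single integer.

Target backup = [March 16, March 27].
audit [March 6, March 13] → before → no.
design_review [March 7, March 15] → before → no.
load_test [March 8, March 19] → overlaps → counts.
Total: 1.

1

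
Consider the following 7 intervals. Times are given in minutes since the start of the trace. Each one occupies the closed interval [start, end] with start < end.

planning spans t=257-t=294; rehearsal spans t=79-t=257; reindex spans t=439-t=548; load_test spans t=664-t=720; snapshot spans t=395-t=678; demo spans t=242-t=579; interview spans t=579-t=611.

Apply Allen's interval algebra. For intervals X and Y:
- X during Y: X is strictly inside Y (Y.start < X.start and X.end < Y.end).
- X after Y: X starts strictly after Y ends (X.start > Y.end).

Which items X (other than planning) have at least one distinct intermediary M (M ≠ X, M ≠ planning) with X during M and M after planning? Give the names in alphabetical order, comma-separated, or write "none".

interview, reindex

Target planning = [t=257, t=294].
Intermediaries M with M after planning: interview, load_test, reindex, snapshot.
Via interview — items with X during interview: none.
Via load_test — items with X during load_test: none.
Via reindex — items with X during reindex: none.
Via snapshot — items with X during snapshot: interview, reindex.
Union: interview, reindex.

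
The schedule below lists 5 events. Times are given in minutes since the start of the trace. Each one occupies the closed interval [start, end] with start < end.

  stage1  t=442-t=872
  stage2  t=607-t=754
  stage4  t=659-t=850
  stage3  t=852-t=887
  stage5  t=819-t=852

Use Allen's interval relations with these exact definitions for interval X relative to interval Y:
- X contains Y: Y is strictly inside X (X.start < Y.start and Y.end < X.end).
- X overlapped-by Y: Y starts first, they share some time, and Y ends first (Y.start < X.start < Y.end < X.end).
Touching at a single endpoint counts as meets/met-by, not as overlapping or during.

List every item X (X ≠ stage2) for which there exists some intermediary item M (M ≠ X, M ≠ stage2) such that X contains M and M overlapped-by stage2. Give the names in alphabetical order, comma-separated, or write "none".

stage1

Target stage2 = [t=607, t=754].
Intermediaries M with M overlapped-by stage2: stage4.
Via stage4 — items with X contains stage4: stage1.
Union: stage1.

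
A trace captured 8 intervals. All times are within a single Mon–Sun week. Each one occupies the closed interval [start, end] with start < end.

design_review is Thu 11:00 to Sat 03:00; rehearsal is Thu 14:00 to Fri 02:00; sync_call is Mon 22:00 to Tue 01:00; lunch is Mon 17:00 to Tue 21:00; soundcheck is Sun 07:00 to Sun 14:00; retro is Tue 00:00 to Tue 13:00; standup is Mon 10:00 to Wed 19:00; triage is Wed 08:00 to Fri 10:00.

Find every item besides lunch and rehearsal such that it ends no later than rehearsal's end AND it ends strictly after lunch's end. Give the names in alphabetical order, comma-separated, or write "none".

standup

Conditions: its end is no later than rehearsal's end (X.end <= Fri 02:00) AND its end is strictly after lunch's end (X.end > Tue 21:00).
design_review: end Sat 03:00 <= Fri 02:00? ✗; end Sat 03:00 > Tue 21:00? ✓ → no.
retro: end Tue 13:00 <= Fri 02:00? ✓; end Tue 13:00 > Tue 21:00? ✗ → no.
soundcheck: end Sun 14:00 <= Fri 02:00? ✗; end Sun 14:00 > Tue 21:00? ✓ → no.
standup: end Wed 19:00 <= Fri 02:00? ✓; end Wed 19:00 > Tue 21:00? ✓ → yes.
sync_call: end Tue 01:00 <= Fri 02:00? ✓; end Tue 01:00 > Tue 21:00? ✗ → no.
triage: end Fri 10:00 <= Fri 02:00? ✗; end Fri 10:00 > Tue 21:00? ✓ → no.
Result: standup.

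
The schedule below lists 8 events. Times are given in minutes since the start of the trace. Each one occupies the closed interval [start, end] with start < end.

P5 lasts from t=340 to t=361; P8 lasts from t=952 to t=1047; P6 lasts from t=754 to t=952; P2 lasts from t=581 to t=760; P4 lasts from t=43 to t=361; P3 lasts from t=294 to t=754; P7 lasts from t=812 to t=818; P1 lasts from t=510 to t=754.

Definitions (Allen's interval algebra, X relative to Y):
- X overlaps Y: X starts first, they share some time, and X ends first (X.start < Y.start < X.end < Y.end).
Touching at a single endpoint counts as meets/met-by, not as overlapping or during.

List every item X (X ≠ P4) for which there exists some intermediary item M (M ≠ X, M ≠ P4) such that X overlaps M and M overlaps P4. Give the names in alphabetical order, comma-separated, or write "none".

Target P4 = [t=43, t=361].
Intermediaries M with M overlaps P4: none.
Union: none.

none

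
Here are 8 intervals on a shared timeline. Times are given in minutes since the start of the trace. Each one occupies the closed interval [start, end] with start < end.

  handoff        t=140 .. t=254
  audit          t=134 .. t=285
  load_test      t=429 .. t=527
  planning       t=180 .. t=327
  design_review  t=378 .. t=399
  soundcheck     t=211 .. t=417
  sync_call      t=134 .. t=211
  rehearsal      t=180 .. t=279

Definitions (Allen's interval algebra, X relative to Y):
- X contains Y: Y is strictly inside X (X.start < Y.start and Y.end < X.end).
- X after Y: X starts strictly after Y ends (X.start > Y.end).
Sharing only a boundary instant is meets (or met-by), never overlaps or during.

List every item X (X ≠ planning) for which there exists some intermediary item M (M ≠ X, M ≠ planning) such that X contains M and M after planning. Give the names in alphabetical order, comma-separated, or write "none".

Target planning = [t=180, t=327].
Intermediaries M with M after planning: design_review, load_test.
Via design_review — items with X contains design_review: soundcheck.
Via load_test — items with X contains load_test: none.
Union: soundcheck.

soundcheck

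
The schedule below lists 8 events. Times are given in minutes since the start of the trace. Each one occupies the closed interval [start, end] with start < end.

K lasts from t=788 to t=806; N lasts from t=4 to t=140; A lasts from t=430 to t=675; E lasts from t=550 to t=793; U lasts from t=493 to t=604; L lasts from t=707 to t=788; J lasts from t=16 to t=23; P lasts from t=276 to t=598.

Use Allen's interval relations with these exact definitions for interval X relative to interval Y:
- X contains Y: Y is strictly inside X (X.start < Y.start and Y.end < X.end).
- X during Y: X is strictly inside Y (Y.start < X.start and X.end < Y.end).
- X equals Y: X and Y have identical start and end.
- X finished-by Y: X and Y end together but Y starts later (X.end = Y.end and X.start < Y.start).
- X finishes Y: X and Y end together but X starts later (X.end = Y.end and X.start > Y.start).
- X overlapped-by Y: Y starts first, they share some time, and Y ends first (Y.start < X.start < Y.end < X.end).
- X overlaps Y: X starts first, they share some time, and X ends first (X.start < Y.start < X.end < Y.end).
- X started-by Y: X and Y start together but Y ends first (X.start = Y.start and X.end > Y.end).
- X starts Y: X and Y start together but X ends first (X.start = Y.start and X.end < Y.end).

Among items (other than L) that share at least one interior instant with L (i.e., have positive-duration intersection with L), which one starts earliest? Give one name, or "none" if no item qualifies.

E

Target L = [t=707, t=788].
A [t=430, t=675] → before → excluded.
E [t=550, t=793] → contains → candidate.
J [t=16, t=23] → before → excluded.
K [t=788, t=806] → met-by → excluded.
N [t=4, t=140] → before → excluded.
P [t=276, t=598] → before → excluded.
U [t=493, t=604] → before → excluded.
Among candidates, earliest start is t=550 → E.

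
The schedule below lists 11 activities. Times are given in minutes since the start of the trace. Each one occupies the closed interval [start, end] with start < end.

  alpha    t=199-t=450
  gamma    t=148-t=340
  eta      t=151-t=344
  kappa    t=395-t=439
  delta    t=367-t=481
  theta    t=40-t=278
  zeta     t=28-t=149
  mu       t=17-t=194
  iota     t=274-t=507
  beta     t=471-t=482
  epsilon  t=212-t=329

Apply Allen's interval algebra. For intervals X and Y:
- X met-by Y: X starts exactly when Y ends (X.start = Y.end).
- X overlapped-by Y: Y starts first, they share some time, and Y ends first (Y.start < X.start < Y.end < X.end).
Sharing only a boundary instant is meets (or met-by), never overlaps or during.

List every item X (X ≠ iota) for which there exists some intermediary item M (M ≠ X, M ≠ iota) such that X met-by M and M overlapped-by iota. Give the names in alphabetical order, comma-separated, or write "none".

Target iota = [t=274, t=507].
Intermediaries M with M overlapped-by iota: none.
Union: none.

none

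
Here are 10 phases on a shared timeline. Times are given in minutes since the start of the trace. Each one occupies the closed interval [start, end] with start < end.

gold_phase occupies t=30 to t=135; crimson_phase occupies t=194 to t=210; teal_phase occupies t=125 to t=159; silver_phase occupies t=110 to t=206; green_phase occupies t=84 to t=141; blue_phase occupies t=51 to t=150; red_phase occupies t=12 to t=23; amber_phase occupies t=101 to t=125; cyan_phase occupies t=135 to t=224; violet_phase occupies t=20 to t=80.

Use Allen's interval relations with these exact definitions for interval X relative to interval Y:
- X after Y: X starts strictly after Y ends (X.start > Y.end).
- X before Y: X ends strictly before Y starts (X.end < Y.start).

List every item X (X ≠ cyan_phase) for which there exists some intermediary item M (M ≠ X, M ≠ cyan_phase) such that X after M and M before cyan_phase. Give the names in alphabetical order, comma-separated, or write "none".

Target cyan_phase = [t=135, t=224].
Intermediaries M with M before cyan_phase: amber_phase, red_phase, violet_phase.
Via amber_phase — items with X after amber_phase: crimson_phase.
Via red_phase — items with X after red_phase: amber_phase, blue_phase, crimson_phase, gold_phase, green_phase, silver_phase, teal_phase.
Via violet_phase — items with X after violet_phase: amber_phase, crimson_phase, green_phase, silver_phase, teal_phase.
Union: amber_phase, blue_phase, crimson_phase, gold_phase, green_phase, silver_phase, teal_phase.

amber_phase, blue_phase, crimson_phase, gold_phase, green_phase, silver_phase, teal_phase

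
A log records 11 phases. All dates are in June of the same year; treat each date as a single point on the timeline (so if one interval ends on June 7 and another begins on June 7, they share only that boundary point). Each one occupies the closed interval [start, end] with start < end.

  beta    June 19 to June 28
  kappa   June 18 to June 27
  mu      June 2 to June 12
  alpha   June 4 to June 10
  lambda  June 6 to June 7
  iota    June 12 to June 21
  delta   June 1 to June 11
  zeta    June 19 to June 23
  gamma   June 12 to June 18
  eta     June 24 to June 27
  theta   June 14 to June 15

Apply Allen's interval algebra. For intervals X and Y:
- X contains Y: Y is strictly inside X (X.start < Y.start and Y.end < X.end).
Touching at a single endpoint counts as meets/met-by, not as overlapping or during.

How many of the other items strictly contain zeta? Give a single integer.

Target zeta = [June 19, June 23].
alpha [June 4, June 10] → before → no.
beta [June 19, June 28] → started-by → no.
delta [June 1, June 11] → before → no.
eta [June 24, June 27] → after → no.
gamma [June 12, June 18] → before → no.
iota [June 12, June 21] → overlaps → no.
kappa [June 18, June 27] → contains → counts.
lambda [June 6, June 7] → before → no.
mu [June 2, June 12] → before → no.
theta [June 14, June 15] → before → no.
Total: 1.

1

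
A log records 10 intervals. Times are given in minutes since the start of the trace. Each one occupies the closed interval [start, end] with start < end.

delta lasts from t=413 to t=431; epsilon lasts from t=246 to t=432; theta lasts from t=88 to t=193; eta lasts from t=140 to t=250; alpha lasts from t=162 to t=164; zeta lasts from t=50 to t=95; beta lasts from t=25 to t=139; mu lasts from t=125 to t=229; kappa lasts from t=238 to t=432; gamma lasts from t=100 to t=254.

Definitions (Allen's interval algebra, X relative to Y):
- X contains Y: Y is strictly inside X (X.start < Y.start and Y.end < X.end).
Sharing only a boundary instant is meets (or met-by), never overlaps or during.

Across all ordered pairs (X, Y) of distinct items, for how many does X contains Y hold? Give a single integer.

Checking all 90 ordered pairs for relation 'contains'; matching pairs in alphabetical order:
(beta, zeta): beta contains zeta ✓
(epsilon, delta): epsilon contains delta ✓
(eta, alpha): eta contains alpha ✓
(gamma, alpha): gamma contains alpha ✓
(gamma, eta): gamma contains eta ✓
(gamma, mu): gamma contains mu ✓
(kappa, delta): kappa contains delta ✓
(mu, alpha): mu contains alpha ✓
(theta, alpha): theta contains alpha ✓
Count: 9.

9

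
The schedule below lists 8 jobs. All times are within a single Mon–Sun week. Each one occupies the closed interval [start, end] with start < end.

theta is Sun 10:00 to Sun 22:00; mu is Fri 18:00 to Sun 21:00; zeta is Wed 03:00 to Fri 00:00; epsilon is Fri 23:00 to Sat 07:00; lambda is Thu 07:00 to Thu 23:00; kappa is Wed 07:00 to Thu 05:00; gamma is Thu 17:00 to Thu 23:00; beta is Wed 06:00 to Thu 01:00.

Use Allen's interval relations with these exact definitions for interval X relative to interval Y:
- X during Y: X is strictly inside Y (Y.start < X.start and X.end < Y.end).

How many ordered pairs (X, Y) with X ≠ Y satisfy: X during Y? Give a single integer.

Checking all 56 ordered pairs for relation 'during'; matching pairs in alphabetical order:
(beta, zeta): beta during zeta ✓
(epsilon, mu): epsilon during mu ✓
(gamma, zeta): gamma during zeta ✓
(kappa, zeta): kappa during zeta ✓
(lambda, zeta): lambda during zeta ✓
Count: 5.

5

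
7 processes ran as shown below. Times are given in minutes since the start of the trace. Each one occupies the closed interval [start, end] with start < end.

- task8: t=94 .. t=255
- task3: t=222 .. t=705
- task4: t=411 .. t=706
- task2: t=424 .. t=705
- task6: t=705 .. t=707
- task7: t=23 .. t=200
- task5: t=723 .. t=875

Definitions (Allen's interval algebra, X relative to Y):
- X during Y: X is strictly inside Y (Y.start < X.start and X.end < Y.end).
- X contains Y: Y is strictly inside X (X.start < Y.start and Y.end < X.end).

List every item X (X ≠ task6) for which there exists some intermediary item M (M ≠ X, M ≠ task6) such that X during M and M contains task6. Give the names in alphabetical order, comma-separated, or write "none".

none

Target task6 = [t=705, t=707].
Intermediaries M with M contains task6: none.
Union: none.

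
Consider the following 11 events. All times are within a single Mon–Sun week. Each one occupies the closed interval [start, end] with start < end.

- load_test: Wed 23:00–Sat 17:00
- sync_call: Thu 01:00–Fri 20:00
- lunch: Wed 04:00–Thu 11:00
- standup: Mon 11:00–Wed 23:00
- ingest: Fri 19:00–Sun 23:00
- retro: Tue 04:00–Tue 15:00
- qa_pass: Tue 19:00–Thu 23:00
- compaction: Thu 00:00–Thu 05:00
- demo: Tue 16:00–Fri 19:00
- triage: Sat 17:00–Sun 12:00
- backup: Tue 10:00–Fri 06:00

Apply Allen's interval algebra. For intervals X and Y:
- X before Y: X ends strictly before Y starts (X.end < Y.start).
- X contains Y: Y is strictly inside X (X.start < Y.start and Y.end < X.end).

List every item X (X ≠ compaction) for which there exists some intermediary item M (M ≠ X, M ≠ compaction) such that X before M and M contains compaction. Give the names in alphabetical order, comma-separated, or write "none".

retro

Target compaction = [Thu 00:00, Thu 05:00].
Intermediaries M with M contains compaction: backup, demo, load_test, lunch, qa_pass.
Via backup — items with X before backup: none.
Via demo — items with X before demo: retro.
Via load_test — items with X before load_test: retro.
Via lunch — items with X before lunch: retro.
Via qa_pass — items with X before qa_pass: retro.
Union: retro.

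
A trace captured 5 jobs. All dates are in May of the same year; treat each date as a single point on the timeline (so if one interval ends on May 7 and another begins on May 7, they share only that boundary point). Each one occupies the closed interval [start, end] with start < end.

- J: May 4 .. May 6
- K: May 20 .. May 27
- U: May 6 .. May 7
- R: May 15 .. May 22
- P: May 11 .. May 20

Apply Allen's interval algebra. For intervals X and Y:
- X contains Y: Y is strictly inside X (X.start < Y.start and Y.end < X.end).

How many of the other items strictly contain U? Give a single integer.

0

Target U = [May 6, May 7].
J [May 4, May 6] → meets → no.
K [May 20, May 27] → after → no.
P [May 11, May 20] → after → no.
R [May 15, May 22] → after → no.
Total: 0.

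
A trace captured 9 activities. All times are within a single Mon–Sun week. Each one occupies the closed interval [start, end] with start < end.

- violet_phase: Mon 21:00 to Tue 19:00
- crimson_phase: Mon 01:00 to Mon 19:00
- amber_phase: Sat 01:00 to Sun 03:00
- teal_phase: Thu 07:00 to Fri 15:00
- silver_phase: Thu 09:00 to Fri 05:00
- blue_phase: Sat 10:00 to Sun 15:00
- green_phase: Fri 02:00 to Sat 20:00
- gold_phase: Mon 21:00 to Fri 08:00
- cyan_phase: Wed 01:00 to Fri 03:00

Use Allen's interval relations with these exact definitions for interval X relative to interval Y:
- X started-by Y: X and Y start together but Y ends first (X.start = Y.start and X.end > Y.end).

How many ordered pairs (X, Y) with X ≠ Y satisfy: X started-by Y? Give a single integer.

1

Checking all 72 ordered pairs for relation 'started-by'; matching pairs in alphabetical order:
(gold_phase, violet_phase): gold_phase started-by violet_phase ✓
Count: 1.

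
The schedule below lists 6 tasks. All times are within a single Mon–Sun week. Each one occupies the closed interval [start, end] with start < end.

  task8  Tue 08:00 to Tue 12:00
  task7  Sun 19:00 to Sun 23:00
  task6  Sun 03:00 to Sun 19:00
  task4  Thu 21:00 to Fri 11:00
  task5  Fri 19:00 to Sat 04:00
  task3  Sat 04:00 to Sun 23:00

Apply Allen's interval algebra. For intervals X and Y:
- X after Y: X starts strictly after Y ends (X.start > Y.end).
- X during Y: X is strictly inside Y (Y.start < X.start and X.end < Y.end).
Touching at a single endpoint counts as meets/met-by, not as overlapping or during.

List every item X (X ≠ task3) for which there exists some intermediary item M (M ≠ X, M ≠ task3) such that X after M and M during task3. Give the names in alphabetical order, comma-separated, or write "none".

Target task3 = [Sat 04:00, Sun 23:00].
Intermediaries M with M during task3: task6.
Via task6 — items with X after task6: none.
Union: none.

none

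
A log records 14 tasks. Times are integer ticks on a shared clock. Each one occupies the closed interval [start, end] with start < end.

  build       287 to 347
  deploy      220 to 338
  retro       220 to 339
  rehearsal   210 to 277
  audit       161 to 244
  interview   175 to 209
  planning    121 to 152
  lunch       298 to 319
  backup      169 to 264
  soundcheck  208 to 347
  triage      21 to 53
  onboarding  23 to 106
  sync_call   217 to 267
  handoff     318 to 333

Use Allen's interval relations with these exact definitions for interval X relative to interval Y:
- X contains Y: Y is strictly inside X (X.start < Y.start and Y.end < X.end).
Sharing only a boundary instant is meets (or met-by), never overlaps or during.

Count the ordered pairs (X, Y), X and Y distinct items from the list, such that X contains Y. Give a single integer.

Checking all 182 ordered pairs for relation 'contains'; matching pairs in alphabetical order:
(audit, interview): audit contains interview ✓
(backup, interview): backup contains interview ✓
(build, handoff): build contains handoff ✓
(build, lunch): build contains lunch ✓
(deploy, handoff): deploy contains handoff ✓
(deploy, lunch): deploy contains lunch ✓
(rehearsal, sync_call): rehearsal contains sync_call ✓
(retro, handoff): retro contains handoff ✓
(retro, lunch): retro contains lunch ✓
(soundcheck, deploy): soundcheck contains deploy ✓
(soundcheck, handoff): soundcheck contains handoff ✓
(soundcheck, lunch): soundcheck contains lunch ✓
(soundcheck, rehearsal): soundcheck contains rehearsal ✓
(soundcheck, retro): soundcheck contains retro ✓
(soundcheck, sync_call): soundcheck contains sync_call ✓
Count: 15.

15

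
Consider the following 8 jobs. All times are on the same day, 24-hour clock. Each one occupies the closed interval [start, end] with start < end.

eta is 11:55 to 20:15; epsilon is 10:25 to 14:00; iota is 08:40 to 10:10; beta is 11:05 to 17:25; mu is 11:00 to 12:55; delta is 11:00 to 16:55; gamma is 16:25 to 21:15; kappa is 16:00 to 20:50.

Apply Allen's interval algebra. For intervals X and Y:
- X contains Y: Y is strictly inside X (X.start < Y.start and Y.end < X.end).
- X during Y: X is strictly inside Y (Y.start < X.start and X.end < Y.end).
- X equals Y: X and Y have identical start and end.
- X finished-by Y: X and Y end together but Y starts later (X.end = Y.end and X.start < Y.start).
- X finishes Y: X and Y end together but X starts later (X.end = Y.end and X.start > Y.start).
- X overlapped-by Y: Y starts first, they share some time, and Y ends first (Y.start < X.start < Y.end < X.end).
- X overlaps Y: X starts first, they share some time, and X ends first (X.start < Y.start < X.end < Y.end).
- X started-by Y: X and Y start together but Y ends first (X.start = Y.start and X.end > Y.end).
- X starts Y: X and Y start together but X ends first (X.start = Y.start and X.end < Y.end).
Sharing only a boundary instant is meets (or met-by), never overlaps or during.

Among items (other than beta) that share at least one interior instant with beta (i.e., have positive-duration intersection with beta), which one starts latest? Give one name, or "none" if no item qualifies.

gamma

Target beta = [11:05, 17:25].
delta [11:00, 16:55] → overlaps → candidate.
epsilon [10:25, 14:00] → overlaps → candidate.
eta [11:55, 20:15] → overlapped-by → candidate.
gamma [16:25, 21:15] → overlapped-by → candidate.
iota [08:40, 10:10] → before → excluded.
kappa [16:00, 20:50] → overlapped-by → candidate.
mu [11:00, 12:55] → overlaps → candidate.
Among candidates, latest start is 16:25 → gamma.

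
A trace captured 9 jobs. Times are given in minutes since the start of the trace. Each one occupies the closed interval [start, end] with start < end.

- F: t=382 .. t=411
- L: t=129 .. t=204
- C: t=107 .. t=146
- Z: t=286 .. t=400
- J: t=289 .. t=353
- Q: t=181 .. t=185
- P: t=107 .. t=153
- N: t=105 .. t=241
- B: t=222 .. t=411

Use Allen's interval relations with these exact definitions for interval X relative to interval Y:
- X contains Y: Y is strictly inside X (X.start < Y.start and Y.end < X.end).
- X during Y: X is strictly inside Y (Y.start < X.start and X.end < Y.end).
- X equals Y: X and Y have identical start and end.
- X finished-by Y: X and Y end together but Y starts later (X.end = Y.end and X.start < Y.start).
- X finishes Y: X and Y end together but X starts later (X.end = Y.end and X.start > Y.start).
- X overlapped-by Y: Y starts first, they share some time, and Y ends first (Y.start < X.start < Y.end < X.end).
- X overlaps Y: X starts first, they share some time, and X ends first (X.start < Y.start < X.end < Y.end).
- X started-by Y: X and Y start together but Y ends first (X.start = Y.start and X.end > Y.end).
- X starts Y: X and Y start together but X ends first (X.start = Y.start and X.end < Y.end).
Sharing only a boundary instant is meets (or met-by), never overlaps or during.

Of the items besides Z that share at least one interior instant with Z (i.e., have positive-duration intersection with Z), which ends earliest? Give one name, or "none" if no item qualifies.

J

Target Z = [t=286, t=400].
B [t=222, t=411] → contains → candidate.
C [t=107, t=146] → before → excluded.
F [t=382, t=411] → overlapped-by → candidate.
J [t=289, t=353] → during → candidate.
L [t=129, t=204] → before → excluded.
N [t=105, t=241] → before → excluded.
P [t=107, t=153] → before → excluded.
Q [t=181, t=185] → before → excluded.
Among candidates, earliest end is t=353 → J.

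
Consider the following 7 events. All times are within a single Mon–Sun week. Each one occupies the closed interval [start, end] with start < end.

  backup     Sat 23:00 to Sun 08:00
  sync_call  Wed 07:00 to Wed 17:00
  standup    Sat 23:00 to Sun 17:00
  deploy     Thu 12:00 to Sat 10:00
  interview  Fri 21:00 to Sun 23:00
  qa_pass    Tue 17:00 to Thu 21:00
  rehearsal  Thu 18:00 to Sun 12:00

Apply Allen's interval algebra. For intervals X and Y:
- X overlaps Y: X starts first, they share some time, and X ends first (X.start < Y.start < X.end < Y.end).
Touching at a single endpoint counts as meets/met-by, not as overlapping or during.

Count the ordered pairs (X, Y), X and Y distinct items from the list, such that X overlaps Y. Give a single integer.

6

Checking all 42 ordered pairs for relation 'overlaps'; matching pairs in alphabetical order:
(deploy, interview): deploy overlaps interview ✓
(deploy, rehearsal): deploy overlaps rehearsal ✓
(qa_pass, deploy): qa_pass overlaps deploy ✓
(qa_pass, rehearsal): qa_pass overlaps rehearsal ✓
(rehearsal, interview): rehearsal overlaps interview ✓
(rehearsal, standup): rehearsal overlaps standup ✓
Count: 6.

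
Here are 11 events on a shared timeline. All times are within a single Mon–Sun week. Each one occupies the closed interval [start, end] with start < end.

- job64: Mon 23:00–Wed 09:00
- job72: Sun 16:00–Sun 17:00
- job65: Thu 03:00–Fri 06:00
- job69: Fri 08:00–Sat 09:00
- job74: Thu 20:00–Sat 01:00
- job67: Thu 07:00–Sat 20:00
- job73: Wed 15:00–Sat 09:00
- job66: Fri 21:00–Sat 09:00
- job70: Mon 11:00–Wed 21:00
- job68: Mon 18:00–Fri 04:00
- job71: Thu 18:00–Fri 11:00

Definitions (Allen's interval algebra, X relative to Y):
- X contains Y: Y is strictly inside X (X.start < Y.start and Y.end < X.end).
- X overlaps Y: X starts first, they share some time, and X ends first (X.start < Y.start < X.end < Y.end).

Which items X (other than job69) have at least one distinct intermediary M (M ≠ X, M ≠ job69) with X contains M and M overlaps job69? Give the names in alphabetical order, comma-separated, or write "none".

job67, job73

Target job69 = [Fri 08:00, Sat 09:00].
Intermediaries M with M overlaps job69: job71, job74.
Via job71 — items with X contains job71: job67, job73.
Via job74 — items with X contains job74: job67, job73.
Union: job67, job73.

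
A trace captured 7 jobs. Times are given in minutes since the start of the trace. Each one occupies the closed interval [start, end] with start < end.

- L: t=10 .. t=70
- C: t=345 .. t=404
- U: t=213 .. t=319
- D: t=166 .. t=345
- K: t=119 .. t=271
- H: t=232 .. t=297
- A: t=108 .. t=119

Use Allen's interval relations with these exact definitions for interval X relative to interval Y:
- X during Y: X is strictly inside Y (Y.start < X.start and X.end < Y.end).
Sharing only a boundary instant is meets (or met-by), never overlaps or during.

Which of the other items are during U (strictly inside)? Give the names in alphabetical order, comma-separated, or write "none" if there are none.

H

Target U = [t=213, t=319].
A [t=108, t=119] → before → no.
C [t=345, t=404] → after → no.
D [t=166, t=345] → contains → no.
H [t=232, t=297] → during → yes.
K [t=119, t=271] → overlaps → no.
L [t=10, t=70] → before → no.
Result: H.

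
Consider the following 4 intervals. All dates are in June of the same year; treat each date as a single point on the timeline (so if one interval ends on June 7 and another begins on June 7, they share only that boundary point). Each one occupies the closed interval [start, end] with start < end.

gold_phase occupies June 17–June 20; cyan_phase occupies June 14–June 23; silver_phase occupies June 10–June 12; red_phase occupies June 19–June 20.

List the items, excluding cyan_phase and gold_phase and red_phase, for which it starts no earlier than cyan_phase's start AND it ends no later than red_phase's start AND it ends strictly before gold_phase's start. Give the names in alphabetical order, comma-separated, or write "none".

Conditions: its start is no earlier than cyan_phase's start (X.start >= June 14) AND its end is no later than red_phase's start (X.end <= June 19) AND its end is strictly before gold_phase's start (X.end < June 17).
silver_phase: start June 10 >= June 14? ✗; end June 12 <= June 19? ✓; end June 12 < June 17? ✓ → no.
Result: none.

none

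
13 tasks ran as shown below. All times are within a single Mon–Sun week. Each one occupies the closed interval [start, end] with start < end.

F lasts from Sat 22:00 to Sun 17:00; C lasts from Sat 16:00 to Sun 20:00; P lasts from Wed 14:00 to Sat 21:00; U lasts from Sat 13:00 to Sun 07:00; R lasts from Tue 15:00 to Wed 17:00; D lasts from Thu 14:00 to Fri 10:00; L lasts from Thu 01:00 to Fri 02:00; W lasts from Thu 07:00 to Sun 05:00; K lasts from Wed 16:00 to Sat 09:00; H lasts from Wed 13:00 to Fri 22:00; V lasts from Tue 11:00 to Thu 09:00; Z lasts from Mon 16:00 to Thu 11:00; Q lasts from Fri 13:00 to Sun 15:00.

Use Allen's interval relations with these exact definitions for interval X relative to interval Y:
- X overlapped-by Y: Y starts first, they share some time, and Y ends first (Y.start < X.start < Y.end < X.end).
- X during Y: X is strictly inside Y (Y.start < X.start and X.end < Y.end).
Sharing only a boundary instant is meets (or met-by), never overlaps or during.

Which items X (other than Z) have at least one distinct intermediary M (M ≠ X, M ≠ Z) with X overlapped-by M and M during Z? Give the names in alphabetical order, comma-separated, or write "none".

H, K, L, P, W

Target Z = [Mon 16:00, Thu 11:00].
Intermediaries M with M during Z: R, V.
Via R — items with X overlapped-by R: H, K, P.
Via V — items with X overlapped-by V: H, K, L, P, W.
Union: H, K, L, P, W.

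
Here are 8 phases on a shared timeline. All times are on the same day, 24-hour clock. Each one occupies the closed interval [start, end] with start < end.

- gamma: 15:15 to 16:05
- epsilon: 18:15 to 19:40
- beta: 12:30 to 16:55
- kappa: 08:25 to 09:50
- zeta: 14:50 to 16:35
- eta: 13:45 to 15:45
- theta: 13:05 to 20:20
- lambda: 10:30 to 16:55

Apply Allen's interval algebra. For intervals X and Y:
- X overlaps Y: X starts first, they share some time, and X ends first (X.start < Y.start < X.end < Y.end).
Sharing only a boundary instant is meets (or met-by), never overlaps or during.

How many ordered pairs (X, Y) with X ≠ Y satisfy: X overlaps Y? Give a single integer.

4

Checking all 56 ordered pairs for relation 'overlaps'; matching pairs in alphabetical order:
(beta, theta): beta overlaps theta ✓
(eta, gamma): eta overlaps gamma ✓
(eta, zeta): eta overlaps zeta ✓
(lambda, theta): lambda overlaps theta ✓
Count: 4.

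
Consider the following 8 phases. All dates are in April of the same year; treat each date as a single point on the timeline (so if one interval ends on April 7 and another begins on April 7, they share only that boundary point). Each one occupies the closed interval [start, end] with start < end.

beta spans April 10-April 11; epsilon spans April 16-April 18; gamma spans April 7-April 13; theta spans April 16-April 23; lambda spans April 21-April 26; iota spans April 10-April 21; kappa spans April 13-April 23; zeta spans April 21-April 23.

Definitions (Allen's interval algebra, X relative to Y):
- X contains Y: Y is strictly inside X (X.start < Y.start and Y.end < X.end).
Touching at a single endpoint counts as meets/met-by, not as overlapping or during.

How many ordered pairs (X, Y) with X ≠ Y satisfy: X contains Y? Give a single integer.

3

Checking all 56 ordered pairs for relation 'contains'; matching pairs in alphabetical order:
(gamma, beta): gamma contains beta ✓
(iota, epsilon): iota contains epsilon ✓
(kappa, epsilon): kappa contains epsilon ✓
Count: 3.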